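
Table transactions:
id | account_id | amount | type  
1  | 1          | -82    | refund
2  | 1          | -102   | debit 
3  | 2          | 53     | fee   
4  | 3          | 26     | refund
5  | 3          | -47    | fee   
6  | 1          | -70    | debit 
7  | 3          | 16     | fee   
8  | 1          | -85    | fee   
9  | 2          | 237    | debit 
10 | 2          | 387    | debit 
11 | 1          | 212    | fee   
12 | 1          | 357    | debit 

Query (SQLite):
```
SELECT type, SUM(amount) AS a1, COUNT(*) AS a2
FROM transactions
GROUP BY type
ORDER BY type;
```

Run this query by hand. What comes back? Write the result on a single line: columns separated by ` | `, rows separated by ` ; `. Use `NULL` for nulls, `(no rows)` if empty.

Group transactions by type.
Per group compute: SUM(amount), COUNT(*).
  debit: ids {2, 6, 9, 10, 12} → SUM(amount)=809, COUNT(*)=5
  fee: ids {3, 5, 7, 8, 11} → SUM(amount)=149, COUNT(*)=5
  refund: ids {1, 4} → SUM(amount)=-56, COUNT(*)=2

debit | 809 | 5 ; fee | 149 | 5 ; refund | -56 | 2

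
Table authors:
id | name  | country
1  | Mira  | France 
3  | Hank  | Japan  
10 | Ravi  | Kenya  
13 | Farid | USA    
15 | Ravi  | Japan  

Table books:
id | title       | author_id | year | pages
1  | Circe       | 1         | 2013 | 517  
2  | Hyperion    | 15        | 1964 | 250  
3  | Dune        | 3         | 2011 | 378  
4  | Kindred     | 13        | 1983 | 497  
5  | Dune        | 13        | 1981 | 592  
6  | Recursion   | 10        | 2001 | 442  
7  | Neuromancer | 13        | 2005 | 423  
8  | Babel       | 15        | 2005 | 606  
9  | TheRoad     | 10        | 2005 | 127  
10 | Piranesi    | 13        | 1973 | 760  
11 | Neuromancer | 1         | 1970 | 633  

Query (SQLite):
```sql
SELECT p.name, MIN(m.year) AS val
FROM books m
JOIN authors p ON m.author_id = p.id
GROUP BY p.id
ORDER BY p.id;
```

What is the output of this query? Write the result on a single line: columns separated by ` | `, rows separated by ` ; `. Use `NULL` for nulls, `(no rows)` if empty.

Join each books row to its authors via author_id.
Group joined rows by authors.id; compute MIN(m.year) per group.
  1: ids {1, 11} → MIN(m.year)=1970
  3: ids {3} → MIN(m.year)=2011
  10: ids {6, 9} → MIN(m.year)=2001
  13: ids {4, 5, 7, 10} → MIN(m.year)=1973
  15: ids {2, 8} → MIN(m.year)=1964

Mira | 1970 ; Hank | 2011 ; Ravi | 2001 ; Farid | 1973 ; Ravi | 1964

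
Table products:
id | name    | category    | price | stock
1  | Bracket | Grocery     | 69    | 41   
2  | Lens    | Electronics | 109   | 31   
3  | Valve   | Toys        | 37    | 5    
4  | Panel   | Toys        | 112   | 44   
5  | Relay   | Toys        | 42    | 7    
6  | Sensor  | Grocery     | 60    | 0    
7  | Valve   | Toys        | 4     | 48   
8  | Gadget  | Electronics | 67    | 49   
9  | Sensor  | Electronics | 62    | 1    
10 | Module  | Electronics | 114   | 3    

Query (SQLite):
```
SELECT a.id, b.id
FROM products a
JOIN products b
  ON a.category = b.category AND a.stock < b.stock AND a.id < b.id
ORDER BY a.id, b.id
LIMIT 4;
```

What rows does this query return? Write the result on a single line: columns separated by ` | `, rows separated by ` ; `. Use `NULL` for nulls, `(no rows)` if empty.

2 | 8 ; 3 | 4 ; 3 | 5 ; 3 | 7

Pairs (a,b) with same category, a.stock < b.stock, a.id < b.id.
category groups: Electronics:{2,8,9,10} Grocery:{1,6} Toys:{3,4,5,7}
Ordered by (a.id, b.id); first 4.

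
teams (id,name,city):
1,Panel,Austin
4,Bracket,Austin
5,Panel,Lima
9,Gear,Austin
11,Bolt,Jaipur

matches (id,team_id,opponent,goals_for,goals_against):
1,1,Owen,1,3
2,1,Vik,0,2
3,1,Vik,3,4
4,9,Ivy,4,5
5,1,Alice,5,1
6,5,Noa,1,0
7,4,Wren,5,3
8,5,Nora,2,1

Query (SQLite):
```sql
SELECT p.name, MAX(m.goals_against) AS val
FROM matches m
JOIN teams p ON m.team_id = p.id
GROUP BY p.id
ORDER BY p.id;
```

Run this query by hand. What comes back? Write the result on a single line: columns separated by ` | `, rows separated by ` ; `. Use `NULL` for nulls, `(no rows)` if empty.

Join each matches row to its teams via team_id.
Group joined rows by teams.id; compute MAX(m.goals_against) per group.
  1: ids {1, 2, 3, 5} → MAX(m.goals_against)=4
  4: ids {7} → MAX(m.goals_against)=3
  5: ids {6, 8} → MAX(m.goals_against)=1
  9: ids {4} → MAX(m.goals_against)=5

Panel | 4 ; Bracket | 3 ; Panel | 1 ; Gear | 5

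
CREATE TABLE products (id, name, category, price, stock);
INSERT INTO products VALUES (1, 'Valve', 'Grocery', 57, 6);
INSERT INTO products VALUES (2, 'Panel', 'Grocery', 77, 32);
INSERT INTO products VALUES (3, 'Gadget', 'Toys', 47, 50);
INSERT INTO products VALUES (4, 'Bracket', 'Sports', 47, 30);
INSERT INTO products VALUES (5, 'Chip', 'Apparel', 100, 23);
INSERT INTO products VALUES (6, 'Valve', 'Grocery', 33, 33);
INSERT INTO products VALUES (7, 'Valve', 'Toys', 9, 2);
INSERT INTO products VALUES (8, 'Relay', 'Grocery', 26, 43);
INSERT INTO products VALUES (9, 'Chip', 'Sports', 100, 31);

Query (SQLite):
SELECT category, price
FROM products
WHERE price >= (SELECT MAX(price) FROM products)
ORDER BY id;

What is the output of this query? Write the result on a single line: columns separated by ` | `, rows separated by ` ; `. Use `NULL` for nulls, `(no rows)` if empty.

Apparel | 100 ; Sports | 100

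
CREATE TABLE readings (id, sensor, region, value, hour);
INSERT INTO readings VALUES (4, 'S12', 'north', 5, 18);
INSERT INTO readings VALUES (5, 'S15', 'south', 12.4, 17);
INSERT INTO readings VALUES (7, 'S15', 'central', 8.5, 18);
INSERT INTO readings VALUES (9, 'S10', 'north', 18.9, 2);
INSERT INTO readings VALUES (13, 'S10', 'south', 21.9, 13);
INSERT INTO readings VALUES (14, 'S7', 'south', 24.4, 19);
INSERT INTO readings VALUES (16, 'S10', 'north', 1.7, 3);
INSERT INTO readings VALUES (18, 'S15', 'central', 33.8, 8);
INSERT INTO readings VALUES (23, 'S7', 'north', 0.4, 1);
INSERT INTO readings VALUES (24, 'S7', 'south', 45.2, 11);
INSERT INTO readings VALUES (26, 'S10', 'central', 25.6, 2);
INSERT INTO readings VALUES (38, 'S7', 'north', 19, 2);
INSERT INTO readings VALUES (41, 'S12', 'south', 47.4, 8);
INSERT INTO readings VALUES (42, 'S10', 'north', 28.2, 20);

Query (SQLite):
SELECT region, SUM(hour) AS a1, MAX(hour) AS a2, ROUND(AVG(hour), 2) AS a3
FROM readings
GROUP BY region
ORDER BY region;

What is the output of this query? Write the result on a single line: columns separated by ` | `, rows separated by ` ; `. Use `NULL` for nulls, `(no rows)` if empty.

central | 28 | 18 | 9.33 ; north | 46 | 20 | 7.67 ; south | 68 | 19 | 13.6

Group readings by region.
Per group compute: SUM(hour), MAX(hour), ROUND(AVG(hour), 2).
  central: ids {7, 18, 26} → SUM(hour)=28, MAX(hour)=18, ROUND(AVG(hour), 2)=9.33
  north: ids {4, 9, 16, 23, 38, 42} → SUM(hour)=46, MAX(hour)=20, ROUND(AVG(hour), 2)=7.67
  south: ids {5, 13, 14, 24, 41} → SUM(hour)=68, MAX(hour)=19, ROUND(AVG(hour), 2)=13.6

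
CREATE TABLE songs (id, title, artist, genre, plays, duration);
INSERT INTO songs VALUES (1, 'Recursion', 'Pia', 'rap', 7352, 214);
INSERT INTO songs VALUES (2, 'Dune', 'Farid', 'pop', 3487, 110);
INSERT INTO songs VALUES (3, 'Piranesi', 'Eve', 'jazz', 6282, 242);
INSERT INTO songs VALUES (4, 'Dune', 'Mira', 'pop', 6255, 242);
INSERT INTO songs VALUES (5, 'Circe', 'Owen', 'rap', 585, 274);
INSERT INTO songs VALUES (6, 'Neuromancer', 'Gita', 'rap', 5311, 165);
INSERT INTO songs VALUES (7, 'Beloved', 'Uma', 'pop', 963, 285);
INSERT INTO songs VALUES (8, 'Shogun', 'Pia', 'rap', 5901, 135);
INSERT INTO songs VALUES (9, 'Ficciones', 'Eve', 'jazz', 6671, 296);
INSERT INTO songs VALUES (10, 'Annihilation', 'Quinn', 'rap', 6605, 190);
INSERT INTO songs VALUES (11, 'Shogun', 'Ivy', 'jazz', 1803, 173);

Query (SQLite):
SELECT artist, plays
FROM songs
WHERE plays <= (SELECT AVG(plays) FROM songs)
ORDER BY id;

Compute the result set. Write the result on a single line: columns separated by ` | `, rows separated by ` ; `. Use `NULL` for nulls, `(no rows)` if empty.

Scalar subquery: AVG(plays) over all songs rows = 4655.909091 (≈; comparison uses full precision).
Keep rows where plays <= that value.

Farid | 3487 ; Owen | 585 ; Uma | 963 ; Ivy | 1803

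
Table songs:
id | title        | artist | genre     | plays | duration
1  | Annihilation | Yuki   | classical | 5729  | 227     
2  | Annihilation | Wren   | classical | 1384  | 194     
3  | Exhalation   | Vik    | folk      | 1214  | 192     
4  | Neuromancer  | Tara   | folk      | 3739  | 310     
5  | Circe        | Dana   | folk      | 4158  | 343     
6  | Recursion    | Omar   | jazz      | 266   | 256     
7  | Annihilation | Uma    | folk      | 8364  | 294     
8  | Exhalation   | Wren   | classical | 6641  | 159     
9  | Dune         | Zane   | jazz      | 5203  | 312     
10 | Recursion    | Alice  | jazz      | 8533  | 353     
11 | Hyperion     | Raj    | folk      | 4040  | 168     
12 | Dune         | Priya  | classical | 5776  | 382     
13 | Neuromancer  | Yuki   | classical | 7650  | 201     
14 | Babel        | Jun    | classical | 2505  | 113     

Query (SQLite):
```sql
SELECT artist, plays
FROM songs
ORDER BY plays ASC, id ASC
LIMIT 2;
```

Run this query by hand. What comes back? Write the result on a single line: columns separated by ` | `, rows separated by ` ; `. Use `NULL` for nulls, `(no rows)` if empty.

Sort by plays asc, tiebreak id asc: (266, id=6), (1214, id=3), (1384, id=2), (2505, id=14), (3739, id=4) …. Take first 2.

Omar | 266 ; Vik | 1214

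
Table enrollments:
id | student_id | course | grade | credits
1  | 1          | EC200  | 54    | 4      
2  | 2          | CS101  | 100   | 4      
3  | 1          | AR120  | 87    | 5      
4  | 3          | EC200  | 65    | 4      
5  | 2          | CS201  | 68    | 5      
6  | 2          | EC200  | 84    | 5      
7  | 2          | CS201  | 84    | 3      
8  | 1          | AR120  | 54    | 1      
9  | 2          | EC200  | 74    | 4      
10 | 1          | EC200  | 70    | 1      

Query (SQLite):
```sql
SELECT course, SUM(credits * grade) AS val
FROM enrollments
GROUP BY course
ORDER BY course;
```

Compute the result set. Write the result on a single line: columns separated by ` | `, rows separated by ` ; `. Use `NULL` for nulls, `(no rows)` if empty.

AR120 | 489 ; CS101 | 400 ; CS201 | 592 ; EC200 | 1262

For each row compute credits * grade.
Group by course; take SUM of the expression per group.
  AR120: ids {3, 8} → SUM(credits * grade)=489
  CS101: ids {2} → SUM(credits * grade)=400
  CS201: ids {5, 7} → SUM(credits * grade)=592
  EC200: ids {1, 4, 6, 9, 10} → SUM(credits * grade)=1262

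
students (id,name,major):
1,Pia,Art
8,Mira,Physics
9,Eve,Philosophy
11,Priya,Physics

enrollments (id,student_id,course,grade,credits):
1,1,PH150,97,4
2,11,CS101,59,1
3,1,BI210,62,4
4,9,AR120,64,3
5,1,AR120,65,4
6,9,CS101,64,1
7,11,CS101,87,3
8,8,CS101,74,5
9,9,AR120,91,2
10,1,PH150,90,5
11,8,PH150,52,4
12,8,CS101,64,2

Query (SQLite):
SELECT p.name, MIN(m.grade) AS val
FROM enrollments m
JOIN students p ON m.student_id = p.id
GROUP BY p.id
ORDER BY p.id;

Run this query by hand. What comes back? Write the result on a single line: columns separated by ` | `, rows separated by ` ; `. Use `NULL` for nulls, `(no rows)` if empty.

Pia | 62 ; Mira | 52 ; Eve | 64 ; Priya | 59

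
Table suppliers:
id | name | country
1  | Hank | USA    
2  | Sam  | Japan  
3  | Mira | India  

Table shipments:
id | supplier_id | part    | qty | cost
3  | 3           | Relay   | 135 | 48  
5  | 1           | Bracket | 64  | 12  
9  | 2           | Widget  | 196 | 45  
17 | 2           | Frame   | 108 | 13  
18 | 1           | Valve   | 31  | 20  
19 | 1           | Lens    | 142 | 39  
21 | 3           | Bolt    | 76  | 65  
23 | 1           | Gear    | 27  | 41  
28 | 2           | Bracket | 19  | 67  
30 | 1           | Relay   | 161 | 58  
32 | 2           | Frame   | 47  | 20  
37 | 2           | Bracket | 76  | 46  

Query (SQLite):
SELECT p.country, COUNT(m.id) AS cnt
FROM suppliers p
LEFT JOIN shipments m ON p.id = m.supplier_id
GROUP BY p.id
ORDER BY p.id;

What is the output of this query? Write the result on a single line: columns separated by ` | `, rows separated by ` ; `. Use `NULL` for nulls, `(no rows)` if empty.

LEFT JOIN keeps every suppliers row; unmatched ones get NULL for shipments columns.
Group by suppliers.id and compute COUNT(m.id). COUNT(col) of an all-NULL group is 0.
  1: ids {5, 18, 19, 23, 30} → COUNT(m.id)=5
  2: ids {9, 17, 28, 32, 37} → COUNT(m.id)=5
  3: ids {3, 21} → COUNT(m.id)=2

USA | 5 ; Japan | 5 ; India | 2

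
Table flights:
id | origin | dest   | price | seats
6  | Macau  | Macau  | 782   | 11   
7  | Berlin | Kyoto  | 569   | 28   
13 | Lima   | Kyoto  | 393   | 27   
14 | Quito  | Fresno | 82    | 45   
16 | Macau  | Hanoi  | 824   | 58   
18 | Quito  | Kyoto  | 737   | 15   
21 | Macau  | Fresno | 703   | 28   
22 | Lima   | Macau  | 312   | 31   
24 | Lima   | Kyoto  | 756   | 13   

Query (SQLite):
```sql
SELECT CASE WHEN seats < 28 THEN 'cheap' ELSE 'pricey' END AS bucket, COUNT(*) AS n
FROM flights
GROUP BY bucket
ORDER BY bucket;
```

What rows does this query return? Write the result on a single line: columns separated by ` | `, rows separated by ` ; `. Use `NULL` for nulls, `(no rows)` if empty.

Bucket rows by seats < 28 → 'cheap' else 'pricey'; count each bucket.

cheap | 4 ; pricey | 5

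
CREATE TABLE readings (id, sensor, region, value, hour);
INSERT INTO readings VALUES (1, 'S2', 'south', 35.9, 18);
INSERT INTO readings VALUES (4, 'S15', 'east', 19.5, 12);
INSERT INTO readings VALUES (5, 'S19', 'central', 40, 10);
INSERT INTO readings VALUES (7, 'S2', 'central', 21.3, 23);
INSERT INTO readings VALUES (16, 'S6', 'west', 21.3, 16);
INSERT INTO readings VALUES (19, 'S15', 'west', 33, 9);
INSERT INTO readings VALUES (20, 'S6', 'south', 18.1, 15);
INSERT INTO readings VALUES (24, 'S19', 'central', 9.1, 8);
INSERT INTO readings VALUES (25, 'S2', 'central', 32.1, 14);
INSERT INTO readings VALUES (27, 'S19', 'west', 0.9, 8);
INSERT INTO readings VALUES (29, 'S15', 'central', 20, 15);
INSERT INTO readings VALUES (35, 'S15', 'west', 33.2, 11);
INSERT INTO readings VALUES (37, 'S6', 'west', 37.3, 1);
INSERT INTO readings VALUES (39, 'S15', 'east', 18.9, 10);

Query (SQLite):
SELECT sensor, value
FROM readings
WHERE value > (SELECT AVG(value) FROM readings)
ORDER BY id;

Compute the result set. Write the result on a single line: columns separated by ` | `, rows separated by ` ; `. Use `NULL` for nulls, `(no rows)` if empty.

Scalar subquery: AVG(value) over all readings rows = 24.328571 (≈; comparison uses full precision).
Keep rows where value > that value.

S2 | 35.9 ; S19 | 40 ; S15 | 33 ; S2 | 32.1 ; S15 | 33.2 ; S6 | 37.3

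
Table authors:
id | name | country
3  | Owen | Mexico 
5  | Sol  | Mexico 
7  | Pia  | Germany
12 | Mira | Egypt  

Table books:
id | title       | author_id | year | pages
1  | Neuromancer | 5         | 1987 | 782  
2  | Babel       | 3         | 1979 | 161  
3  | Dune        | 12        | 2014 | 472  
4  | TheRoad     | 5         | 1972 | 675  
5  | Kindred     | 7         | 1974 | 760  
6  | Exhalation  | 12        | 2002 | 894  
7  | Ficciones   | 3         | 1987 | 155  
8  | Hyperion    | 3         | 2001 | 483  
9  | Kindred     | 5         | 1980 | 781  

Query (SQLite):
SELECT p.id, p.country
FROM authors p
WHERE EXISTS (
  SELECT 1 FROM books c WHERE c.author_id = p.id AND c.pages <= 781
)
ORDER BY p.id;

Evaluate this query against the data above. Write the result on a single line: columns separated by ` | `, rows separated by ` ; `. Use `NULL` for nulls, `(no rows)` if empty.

For each authors row, check whether any books with matching author_id has pages <= 781.
Keep rows where that is true.

3 | Mexico ; 5 | Mexico ; 7 | Germany ; 12 | Egypt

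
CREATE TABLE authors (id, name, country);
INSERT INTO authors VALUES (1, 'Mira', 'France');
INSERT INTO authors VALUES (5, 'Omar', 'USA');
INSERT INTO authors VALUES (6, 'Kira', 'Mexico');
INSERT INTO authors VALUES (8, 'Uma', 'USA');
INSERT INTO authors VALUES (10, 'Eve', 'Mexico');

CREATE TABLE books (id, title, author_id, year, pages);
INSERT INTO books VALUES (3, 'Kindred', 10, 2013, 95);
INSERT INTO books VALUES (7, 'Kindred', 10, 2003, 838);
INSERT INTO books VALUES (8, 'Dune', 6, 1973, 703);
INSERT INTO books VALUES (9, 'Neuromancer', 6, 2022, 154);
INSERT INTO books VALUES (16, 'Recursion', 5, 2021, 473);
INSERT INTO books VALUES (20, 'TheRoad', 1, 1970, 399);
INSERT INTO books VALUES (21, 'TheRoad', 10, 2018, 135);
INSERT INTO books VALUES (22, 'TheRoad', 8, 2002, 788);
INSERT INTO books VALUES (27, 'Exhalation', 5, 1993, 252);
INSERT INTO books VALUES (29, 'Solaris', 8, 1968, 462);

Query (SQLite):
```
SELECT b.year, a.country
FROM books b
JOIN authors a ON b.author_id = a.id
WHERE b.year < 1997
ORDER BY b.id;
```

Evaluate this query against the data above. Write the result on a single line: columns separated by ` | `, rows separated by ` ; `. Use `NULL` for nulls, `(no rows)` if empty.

Each books row matches the authors row where author_id = authors.id.
Then keep rows with b.year < 1997.

1973 | Mexico ; 1970 | France ; 1993 | USA ; 1968 | USA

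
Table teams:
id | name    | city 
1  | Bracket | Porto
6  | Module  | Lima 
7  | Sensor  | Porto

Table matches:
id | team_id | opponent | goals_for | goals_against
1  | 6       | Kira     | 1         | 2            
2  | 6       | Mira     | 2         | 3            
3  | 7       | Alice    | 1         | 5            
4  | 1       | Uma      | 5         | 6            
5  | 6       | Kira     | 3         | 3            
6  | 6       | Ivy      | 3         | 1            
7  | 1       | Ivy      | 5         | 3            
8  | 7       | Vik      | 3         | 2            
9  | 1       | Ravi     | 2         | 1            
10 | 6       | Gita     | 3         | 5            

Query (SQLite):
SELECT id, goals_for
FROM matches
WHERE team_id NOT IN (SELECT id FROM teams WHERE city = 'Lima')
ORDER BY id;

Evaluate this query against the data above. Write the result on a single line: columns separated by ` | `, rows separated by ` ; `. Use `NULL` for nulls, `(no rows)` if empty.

Inner query: teams.id where city = 'Lima'.
Outer: keep matches rows whose team_id is not in that set.
Inner query → {6}

3 | 1 ; 4 | 5 ; 7 | 5 ; 8 | 3 ; 9 | 2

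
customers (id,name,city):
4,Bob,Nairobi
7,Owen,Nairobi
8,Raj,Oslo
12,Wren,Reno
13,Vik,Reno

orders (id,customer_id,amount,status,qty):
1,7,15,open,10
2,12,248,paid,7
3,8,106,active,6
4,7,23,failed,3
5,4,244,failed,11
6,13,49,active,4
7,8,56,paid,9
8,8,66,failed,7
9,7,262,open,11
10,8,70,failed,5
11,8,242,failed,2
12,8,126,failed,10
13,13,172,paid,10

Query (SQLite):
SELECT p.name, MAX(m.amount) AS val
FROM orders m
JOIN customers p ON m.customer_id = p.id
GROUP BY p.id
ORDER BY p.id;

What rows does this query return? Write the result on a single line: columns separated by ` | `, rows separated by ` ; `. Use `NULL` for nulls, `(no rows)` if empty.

Bob | 244 ; Owen | 262 ; Raj | 242 ; Wren | 248 ; Vik | 172

Join each orders row to its customers via customer_id.
Group joined rows by customers.id; compute MAX(m.amount) per group.
  4: ids {5} → MAX(m.amount)=244
  7: ids {1, 4, 9} → MAX(m.amount)=262
  8: ids {3, 7, 8, 10, 11, 12} → MAX(m.amount)=242
  12: ids {2} → MAX(m.amount)=248
  13: ids {6, 13} → MAX(m.amount)=172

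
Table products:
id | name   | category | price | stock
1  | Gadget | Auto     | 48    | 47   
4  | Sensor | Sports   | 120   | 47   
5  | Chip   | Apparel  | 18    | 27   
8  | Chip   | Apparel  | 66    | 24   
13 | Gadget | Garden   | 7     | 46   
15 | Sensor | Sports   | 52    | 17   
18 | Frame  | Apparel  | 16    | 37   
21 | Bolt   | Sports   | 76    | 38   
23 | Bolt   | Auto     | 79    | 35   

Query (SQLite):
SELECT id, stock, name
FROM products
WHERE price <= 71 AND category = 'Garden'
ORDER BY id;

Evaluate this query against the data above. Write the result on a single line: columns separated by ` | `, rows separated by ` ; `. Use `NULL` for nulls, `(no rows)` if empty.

13 | 46 | Gadget

price <= 71: ids {1, 5, 8, 13, 15, 18}
category = 'Garden': ids {13}
Combine with AND.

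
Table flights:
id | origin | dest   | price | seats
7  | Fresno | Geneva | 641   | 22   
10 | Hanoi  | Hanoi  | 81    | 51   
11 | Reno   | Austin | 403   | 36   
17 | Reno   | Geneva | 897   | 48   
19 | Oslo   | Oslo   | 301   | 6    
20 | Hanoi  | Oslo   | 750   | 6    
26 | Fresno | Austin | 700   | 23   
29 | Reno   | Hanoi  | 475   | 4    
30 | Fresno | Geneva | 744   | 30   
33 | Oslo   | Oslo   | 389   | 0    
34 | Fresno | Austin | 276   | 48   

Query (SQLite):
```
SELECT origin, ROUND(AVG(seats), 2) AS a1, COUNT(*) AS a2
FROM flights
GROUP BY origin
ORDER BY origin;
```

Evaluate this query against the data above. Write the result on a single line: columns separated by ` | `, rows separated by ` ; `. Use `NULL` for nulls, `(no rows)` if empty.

Fresno | 30.75 | 4 ; Hanoi | 28.5 | 2 ; Oslo | 3 | 2 ; Reno | 29.33 | 3

Group flights by origin.
Per group compute: ROUND(AVG(seats), 2), COUNT(*).
  Fresno: ids {7, 26, 30, 34} → ROUND(AVG(seats), 2)=30.75, COUNT(*)=4
  Hanoi: ids {10, 20} → ROUND(AVG(seats), 2)=28.5, COUNT(*)=2
  Oslo: ids {19, 33} → ROUND(AVG(seats), 2)=3, COUNT(*)=2
  Reno: ids {11, 17, 29} → ROUND(AVG(seats), 2)=29.33, COUNT(*)=3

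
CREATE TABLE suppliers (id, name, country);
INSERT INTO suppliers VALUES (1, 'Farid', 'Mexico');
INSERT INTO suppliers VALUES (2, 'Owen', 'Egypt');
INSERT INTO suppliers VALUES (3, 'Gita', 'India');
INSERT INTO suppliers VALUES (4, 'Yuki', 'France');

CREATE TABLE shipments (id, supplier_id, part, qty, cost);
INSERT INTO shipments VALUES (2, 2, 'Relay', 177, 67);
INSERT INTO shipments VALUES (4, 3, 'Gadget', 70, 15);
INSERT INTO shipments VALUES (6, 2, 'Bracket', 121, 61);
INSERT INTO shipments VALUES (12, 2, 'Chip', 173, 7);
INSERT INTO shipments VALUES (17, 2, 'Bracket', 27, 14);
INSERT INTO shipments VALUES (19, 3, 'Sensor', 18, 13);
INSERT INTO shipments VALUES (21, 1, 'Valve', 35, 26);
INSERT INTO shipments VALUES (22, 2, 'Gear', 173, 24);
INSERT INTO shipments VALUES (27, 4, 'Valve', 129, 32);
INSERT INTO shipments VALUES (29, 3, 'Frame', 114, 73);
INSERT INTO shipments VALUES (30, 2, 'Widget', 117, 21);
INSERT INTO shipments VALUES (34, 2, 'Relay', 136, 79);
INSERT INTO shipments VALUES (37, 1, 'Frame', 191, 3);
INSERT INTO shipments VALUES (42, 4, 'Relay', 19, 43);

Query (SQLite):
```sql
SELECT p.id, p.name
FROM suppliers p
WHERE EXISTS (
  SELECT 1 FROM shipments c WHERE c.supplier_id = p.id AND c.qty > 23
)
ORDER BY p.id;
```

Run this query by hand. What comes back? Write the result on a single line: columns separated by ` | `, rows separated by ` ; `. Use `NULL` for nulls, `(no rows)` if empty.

For each suppliers row, check whether any shipments with matching supplier_id has qty > 23.
Keep rows where that is true.

1 | Farid ; 2 | Owen ; 3 | Gita ; 4 | Yuki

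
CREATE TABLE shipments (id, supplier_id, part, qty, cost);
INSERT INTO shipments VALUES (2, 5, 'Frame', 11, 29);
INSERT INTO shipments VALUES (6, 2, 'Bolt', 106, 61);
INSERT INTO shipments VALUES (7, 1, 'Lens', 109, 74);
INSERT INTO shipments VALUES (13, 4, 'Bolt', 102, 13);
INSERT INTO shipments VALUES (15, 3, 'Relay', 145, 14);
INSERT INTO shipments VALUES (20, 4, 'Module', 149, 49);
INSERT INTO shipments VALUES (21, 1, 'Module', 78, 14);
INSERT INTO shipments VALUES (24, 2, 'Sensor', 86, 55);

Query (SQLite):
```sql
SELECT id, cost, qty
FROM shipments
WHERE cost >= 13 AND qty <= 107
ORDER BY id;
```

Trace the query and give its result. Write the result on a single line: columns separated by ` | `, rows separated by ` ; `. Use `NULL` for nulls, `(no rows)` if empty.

2 | 29 | 11 ; 6 | 61 | 106 ; 13 | 13 | 102 ; 21 | 14 | 78 ; 24 | 55 | 86

cost >= 13: ids {2, 6, 7, 13, 15, 20, 21, 24}
qty <= 107: ids {2, 6, 13, 21, 24}
Combine with AND.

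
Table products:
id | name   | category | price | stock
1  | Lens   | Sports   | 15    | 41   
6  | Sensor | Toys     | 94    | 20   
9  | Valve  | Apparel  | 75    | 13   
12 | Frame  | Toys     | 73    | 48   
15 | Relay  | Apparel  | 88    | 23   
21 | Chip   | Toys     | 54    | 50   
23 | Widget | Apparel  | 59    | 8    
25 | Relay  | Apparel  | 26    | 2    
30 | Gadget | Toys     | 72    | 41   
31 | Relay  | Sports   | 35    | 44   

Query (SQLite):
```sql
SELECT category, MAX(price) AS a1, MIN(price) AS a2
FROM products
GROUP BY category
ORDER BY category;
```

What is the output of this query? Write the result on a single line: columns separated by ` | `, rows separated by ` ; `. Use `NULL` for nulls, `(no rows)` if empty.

Apparel | 88 | 26 ; Sports | 35 | 15 ; Toys | 94 | 54

Group products by category.
Per group compute: MAX(price), MIN(price).
  Apparel: ids {9, 15, 23, 25} → MAX(price)=88, MIN(price)=26
  Sports: ids {1, 31} → MAX(price)=35, MIN(price)=15
  Toys: ids {6, 12, 21, 30} → MAX(price)=94, MIN(price)=54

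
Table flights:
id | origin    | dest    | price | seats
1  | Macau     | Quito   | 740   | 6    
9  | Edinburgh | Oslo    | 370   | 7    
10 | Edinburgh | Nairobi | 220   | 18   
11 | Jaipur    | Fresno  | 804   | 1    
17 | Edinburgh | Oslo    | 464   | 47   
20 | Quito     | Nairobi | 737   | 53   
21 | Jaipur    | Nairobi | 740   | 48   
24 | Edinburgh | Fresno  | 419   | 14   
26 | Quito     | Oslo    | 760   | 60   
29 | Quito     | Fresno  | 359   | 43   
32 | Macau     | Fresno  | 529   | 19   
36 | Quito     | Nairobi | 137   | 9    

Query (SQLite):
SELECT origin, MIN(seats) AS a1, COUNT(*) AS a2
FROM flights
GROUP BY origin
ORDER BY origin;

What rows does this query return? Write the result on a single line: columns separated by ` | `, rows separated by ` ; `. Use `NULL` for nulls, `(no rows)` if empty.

Group flights by origin.
Per group compute: MIN(seats), COUNT(*).
  Edinburgh: ids {9, 10, 17, 24} → MIN(seats)=7, COUNT(*)=4
  Jaipur: ids {11, 21} → MIN(seats)=1, COUNT(*)=2
  Macau: ids {1, 32} → MIN(seats)=6, COUNT(*)=2
  Quito: ids {20, 26, 29, 36} → MIN(seats)=9, COUNT(*)=4

Edinburgh | 7 | 4 ; Jaipur | 1 | 2 ; Macau | 6 | 2 ; Quito | 9 | 4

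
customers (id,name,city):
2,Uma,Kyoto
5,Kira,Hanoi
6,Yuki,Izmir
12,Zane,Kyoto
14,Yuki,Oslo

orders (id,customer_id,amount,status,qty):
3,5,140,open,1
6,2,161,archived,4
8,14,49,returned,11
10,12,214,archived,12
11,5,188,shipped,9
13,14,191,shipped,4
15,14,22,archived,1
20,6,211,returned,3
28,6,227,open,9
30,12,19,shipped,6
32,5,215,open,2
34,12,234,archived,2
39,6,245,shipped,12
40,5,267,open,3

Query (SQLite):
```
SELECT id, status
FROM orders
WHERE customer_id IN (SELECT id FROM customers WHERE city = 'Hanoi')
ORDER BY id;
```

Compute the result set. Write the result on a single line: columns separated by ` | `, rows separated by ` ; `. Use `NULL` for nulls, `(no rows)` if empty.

3 | open ; 11 | shipped ; 32 | open ; 40 | open

Inner query: customers.id where city = 'Hanoi'.
Outer: keep orders rows whose customer_id is in that set.
Inner query → {5}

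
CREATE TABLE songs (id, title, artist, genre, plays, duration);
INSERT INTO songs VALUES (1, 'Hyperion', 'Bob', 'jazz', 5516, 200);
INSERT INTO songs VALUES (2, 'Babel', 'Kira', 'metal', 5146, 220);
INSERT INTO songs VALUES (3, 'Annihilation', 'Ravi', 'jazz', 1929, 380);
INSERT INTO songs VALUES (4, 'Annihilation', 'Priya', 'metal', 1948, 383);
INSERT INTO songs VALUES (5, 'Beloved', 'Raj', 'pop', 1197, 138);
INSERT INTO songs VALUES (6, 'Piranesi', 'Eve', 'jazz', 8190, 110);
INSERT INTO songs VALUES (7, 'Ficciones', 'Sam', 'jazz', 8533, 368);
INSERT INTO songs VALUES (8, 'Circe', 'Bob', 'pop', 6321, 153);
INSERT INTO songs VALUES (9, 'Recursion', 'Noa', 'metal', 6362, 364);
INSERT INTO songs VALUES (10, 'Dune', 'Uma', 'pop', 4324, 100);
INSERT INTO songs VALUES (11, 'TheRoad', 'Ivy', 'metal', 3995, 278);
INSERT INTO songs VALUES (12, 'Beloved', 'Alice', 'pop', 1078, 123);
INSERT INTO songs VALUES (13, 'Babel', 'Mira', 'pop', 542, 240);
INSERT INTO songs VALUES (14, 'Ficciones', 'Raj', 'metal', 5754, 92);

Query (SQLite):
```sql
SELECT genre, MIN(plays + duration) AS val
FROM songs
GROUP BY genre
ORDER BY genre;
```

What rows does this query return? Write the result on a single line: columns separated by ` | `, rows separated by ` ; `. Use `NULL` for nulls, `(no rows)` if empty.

jazz | 2309 ; metal | 2331 ; pop | 782

For each row compute plays + duration.
Group by genre; take MIN of the expression per group.
  jazz: ids {1, 3, 6, 7} → MIN(plays + duration)=2309
  metal: ids {2, 4, 9, 11, 14} → MIN(plays + duration)=2331
  pop: ids {5, 8, 10, 12, 13} → MIN(plays + duration)=782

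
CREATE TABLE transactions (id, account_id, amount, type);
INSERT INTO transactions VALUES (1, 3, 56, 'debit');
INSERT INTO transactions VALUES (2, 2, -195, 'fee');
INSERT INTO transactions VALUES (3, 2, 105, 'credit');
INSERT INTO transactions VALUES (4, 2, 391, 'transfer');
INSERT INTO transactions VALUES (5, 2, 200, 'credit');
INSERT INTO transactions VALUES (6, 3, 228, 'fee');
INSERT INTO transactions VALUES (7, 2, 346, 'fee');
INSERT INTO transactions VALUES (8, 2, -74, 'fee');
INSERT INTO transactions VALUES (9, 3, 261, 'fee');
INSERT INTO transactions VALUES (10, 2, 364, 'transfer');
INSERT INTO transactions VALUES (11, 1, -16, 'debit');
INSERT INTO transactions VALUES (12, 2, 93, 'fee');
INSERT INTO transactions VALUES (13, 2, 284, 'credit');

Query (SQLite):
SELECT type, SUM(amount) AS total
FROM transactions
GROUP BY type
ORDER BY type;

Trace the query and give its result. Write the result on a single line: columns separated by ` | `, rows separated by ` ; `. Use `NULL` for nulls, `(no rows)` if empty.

credit | 589 ; debit | 40 ; fee | 659 ; transfer | 755

Partition transactions by type; compute SUM(amount) within each group.
  credit: ids {3, 5, 13} → SUM(amount)=589
  debit: ids {1, 11} → SUM(amount)=40
  fee: ids {2, 6, 7, 8, 9, 12} → SUM(amount)=659
  transfer: ids {4, 10} → SUM(amount)=755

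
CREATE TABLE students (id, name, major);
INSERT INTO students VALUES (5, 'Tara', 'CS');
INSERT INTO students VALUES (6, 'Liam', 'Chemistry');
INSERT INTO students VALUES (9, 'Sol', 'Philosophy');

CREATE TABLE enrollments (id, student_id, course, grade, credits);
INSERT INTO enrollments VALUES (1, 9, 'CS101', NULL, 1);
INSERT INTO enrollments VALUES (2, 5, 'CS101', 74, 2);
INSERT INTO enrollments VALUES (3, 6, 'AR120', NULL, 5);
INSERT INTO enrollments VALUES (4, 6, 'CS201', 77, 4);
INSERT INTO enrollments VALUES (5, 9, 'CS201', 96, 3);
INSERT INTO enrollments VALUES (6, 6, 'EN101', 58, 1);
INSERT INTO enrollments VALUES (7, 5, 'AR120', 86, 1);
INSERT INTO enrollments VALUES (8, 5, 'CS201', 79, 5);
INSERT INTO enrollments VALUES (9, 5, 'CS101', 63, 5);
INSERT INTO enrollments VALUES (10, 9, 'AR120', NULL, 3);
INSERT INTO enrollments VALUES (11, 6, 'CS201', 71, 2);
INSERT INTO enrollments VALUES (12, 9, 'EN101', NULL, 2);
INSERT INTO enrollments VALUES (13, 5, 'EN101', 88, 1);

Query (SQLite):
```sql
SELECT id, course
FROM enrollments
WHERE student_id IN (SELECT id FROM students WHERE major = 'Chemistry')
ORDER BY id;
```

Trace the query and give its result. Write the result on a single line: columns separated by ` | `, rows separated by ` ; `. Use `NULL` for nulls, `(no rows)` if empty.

3 | AR120 ; 4 | CS201 ; 6 | EN101 ; 11 | CS201

Inner query: students.id where major = 'Chemistry'.
Outer: keep enrollments rows whose student_id is in that set.
Inner query → {6}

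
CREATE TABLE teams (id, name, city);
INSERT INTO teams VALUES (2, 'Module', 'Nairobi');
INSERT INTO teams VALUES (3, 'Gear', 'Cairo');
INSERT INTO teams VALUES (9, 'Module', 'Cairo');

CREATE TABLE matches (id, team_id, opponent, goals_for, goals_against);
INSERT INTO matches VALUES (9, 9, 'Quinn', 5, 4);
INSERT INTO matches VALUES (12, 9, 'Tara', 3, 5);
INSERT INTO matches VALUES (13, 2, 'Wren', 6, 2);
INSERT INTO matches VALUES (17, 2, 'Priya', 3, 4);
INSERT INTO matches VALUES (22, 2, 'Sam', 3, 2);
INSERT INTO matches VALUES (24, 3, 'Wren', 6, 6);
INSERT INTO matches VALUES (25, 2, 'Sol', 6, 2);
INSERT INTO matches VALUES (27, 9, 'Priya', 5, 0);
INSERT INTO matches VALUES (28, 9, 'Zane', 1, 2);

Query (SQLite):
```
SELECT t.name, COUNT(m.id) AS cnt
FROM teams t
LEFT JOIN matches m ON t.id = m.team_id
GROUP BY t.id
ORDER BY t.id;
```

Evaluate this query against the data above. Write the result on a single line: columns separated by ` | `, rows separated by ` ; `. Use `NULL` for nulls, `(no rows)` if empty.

LEFT JOIN keeps every teams row; unmatched ones get NULL for matches columns.
Group by teams.id and compute COUNT(m.id). COUNT(col) of an all-NULL group is 0.
  2: ids {13, 17, 22, 25} → COUNT(m.id)=4
  3: ids {24} → COUNT(m.id)=1
  9: ids {9, 12, 27, 28} → COUNT(m.id)=4

Module | 4 ; Gear | 1 ; Module | 4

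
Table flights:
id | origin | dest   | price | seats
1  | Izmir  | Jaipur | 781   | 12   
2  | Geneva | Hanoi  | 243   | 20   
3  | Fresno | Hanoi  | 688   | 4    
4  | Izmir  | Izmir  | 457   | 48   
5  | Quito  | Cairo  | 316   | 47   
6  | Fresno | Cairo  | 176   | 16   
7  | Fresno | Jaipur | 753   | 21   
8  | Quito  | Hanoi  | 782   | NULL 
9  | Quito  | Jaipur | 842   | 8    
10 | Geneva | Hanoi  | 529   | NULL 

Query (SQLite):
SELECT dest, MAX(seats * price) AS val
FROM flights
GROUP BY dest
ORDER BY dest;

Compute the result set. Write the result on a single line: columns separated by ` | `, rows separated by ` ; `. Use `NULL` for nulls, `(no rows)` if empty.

For each row compute seats * price.
Group by dest; take MAX of the expression per group.
  Cairo: ids {5, 6} → MAX(seats * price)=14852
  Hanoi: ids {2, 3, 8, 10} → MAX(seats * price)=4860
  Izmir: ids {4} → MAX(seats * price)=21936
  Jaipur: ids {1, 7, 9} → MAX(seats * price)=15813

Cairo | 14852 ; Hanoi | 4860 ; Izmir | 21936 ; Jaipur | 15813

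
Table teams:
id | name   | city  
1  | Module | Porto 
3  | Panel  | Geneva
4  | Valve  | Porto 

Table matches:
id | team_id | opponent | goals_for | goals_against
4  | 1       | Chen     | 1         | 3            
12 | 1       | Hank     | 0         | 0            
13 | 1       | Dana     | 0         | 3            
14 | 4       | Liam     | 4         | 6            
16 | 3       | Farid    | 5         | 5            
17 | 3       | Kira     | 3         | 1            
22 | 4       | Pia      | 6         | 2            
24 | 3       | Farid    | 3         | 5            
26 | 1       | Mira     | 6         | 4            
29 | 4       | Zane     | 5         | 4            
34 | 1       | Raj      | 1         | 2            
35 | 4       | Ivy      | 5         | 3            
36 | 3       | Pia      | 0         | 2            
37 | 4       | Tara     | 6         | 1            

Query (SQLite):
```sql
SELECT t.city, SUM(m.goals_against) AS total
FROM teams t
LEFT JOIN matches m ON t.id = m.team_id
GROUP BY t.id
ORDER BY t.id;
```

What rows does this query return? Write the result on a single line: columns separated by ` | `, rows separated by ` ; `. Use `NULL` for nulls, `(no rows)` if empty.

LEFT JOIN keeps every teams row; unmatched ones get NULL for matches columns.
Group by teams.id and compute SUM(m.goals_against). SUM over an all-NULL group is NULL.
  1: ids {4, 12, 13, 26, 34} → SUM(m.goals_against)=12
  3: ids {16, 17, 24, 36} → SUM(m.goals_against)=13
  4: ids {14, 22, 29, 35, 37} → SUM(m.goals_against)=16

Porto | 12 ; Geneva | 13 ; Porto | 16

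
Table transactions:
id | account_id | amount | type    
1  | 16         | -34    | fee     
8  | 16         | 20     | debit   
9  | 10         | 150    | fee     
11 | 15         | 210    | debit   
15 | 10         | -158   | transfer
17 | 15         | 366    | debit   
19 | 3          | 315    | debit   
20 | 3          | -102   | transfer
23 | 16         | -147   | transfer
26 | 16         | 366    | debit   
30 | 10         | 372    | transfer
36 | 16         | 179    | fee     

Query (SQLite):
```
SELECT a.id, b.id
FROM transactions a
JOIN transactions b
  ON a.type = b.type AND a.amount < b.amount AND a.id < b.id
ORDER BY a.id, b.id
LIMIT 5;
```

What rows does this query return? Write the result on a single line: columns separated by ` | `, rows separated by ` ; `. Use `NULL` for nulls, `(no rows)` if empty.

1 | 9 ; 1 | 36 ; 8 | 11 ; 8 | 17 ; 8 | 19

Pairs (a,b) with same type, a.amount < b.amount, a.id < b.id.
type groups: debit:{8,11,17,19,26} fee:{1,9,36} transfer:{15,20,23,30}
Ordered by (a.id, b.id); first 5.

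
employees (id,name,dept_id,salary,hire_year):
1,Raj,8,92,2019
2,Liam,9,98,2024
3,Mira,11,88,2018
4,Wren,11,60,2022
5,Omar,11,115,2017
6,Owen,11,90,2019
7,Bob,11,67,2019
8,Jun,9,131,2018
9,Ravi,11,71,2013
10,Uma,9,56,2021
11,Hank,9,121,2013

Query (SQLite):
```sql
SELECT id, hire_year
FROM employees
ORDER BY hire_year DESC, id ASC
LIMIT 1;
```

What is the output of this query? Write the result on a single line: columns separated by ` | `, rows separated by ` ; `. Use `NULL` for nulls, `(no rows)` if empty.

2 | 2024

Sort by hire_year desc, tiebreak id asc: (2024, id=2), (2022, id=4), (2021, id=10), (2019, id=1) …. Take first 1.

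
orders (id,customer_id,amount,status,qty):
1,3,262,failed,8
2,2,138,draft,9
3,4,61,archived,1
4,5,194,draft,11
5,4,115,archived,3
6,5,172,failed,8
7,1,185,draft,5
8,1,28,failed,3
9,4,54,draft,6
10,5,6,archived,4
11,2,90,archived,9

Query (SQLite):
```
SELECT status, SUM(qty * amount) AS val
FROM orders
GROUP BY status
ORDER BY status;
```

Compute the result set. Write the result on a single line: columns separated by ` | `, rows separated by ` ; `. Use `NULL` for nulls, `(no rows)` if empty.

For each row compute qty * amount.
Group by status; take SUM of the expression per group.
  archived: ids {3, 5, 10, 11} → SUM(qty * amount)=1240
  draft: ids {2, 4, 7, 9} → SUM(qty * amount)=4625
  failed: ids {1, 6, 8} → SUM(qty * amount)=3556

archived | 1240 ; draft | 4625 ; failed | 3556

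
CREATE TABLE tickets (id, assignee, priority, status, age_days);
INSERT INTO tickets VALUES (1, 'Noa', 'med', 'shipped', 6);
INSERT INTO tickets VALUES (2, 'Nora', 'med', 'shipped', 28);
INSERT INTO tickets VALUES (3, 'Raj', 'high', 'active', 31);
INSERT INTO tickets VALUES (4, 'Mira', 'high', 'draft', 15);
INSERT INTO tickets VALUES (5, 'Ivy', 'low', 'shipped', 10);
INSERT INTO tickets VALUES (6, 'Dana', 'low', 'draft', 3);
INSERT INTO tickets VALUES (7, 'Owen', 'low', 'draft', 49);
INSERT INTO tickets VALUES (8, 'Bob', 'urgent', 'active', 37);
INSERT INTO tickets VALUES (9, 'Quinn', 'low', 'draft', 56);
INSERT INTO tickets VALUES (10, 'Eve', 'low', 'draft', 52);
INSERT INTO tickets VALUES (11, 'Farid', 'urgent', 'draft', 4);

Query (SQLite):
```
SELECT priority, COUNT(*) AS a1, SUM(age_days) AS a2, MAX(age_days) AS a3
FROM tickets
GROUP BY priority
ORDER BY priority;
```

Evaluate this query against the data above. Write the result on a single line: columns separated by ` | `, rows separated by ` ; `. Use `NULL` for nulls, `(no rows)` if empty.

high | 2 | 46 | 31 ; low | 5 | 170 | 56 ; med | 2 | 34 | 28 ; urgent | 2 | 41 | 37

Group tickets by priority.
Per group compute: COUNT(*), SUM(age_days), MAX(age_days).
  high: ids {3, 4} → COUNT(*)=2, SUM(age_days)=46, MAX(age_days)=31
  low: ids {5, 6, 7, 9, 10} → COUNT(*)=5, SUM(age_days)=170, MAX(age_days)=56
  med: ids {1, 2} → COUNT(*)=2, SUM(age_days)=34, MAX(age_days)=28
  urgent: ids {8, 11} → COUNT(*)=2, SUM(age_days)=41, MAX(age_days)=37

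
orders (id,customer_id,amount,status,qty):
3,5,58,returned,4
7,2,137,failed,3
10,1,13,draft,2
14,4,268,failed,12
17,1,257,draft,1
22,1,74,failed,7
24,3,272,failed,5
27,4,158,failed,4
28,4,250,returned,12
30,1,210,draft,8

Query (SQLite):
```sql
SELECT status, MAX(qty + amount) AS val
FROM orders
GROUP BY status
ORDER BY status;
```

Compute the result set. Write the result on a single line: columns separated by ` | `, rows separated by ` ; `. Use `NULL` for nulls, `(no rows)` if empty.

For each row compute qty + amount.
Group by status; take MAX of the expression per group.
  draft: ids {10, 17, 30} → MAX(qty + amount)=258
  failed: ids {7, 14, 22, 24, 27} → MAX(qty + amount)=280
  returned: ids {3, 28} → MAX(qty + amount)=262

draft | 258 ; failed | 280 ; returned | 262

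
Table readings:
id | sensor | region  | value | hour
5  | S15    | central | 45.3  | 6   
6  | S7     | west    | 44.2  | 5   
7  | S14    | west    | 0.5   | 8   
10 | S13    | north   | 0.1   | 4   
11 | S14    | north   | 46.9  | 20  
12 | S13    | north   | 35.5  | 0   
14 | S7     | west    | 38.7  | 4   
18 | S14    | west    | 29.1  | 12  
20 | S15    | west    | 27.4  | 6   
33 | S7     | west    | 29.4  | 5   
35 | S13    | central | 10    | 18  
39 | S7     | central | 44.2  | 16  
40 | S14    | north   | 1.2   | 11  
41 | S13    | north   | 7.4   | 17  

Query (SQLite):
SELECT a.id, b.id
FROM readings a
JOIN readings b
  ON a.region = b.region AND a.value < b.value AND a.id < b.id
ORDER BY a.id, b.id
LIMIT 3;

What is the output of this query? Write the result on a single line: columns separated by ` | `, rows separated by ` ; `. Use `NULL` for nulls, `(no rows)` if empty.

7 | 14 ; 7 | 18 ; 7 | 20

Pairs (a,b) with same region, a.value < b.value, a.id < b.id.
region groups: central:{5,35,39} north:{10,11,12,40,41} west:{6,7,14,18,20,33}
Ordered by (a.id, b.id); first 3.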